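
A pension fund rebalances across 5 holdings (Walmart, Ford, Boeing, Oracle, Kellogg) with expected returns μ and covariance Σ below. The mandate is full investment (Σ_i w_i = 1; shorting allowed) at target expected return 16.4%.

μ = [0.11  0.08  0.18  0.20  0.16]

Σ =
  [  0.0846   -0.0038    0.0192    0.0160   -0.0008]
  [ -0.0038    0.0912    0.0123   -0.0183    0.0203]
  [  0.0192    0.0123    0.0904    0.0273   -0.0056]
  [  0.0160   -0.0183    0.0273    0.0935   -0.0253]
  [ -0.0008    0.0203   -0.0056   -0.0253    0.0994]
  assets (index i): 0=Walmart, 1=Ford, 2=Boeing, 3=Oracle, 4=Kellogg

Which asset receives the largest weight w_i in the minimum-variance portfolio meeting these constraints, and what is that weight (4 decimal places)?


Oracle (0.3410)

x=Σ⁻¹μ = [0.6345  0.7570  1.1550  2.4208  2.1414]
y=Σ⁻¹𝟙 = [8.9267  10.8018  4.4546  13.0957  11.5104]
a=μᵀx=1.165040  b=𝟙ᵀx=7.108699  c=𝟙ᵀy=48.789087  D=ac−b²=6.307662
λ₁=(c·0.164−b)/D = (48.789087·0.164−7.108699)/6.307662 = 0.141528
λ₂=(a−b·0.164)/D = (1.165040−7.108699·0.164)/6.307662 = -0.000125
w* = 0.141528·x + -0.000125·y:
  w_0 = 0.141528·0.6345 + -0.000125·8.9267 = 0.0887  (Walmart)
  w_1 = 0.141528·0.7570 + -0.000125·10.8018 = 0.1058  (Ford)
  w_2 = 0.141528·1.1550 + -0.000125·4.4546 = 0.1629  (Boeing)
  w_3 = 0.141528·2.4208 + -0.000125·13.0957 = 0.3410  (Oracle)
  w_4 = 0.141528·2.1414 + -0.000125·11.5104 = 0.3016  (Kellogg)
Σw_i=1.0000  μᵀw=0.1640
σ²=wᵀΣw=λ₁·μ_p+λ₂ = 0.141528·0.164 + -0.000125 = 0.023086 ≈ 0.0231


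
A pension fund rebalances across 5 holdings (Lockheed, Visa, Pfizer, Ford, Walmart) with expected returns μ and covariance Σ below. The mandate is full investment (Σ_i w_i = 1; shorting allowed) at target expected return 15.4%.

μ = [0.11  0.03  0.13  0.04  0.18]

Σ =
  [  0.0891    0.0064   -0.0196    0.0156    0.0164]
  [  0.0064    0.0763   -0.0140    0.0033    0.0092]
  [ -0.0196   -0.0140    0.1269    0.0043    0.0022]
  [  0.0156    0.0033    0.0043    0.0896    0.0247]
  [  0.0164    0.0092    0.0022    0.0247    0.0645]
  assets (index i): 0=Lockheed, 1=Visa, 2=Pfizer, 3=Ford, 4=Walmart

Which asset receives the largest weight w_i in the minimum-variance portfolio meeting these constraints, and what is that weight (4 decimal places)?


p=Σ⁻¹μ = [1.0869  0.2243  1.1894  -0.5381  2.6478]
q=Σ⁻¹𝟙 = [9.9821  12.9140  10.4932  6.1220  8.4215]
a=μᵀp=0.735996  b=𝟙ᵀp=4.610319  c=𝟙ᵀq=47.932833  D=ac−b²=14.023337
λ₁=(c·0.154−b)/D = (47.932833·0.154−4.610319)/14.023337 = 0.197623
λ₂=(a−b·0.154)/D = (0.735996−4.610319·0.154)/14.023337 = 0.001855
w* = 0.197623·p + 0.001855·q:
  w_0 = 0.197623·1.0869 + 0.001855·9.9821 = 0.2333  (Lockheed)
  w_1 = 0.197623·0.2243 + 0.001855·12.9140 = 0.0683  (Visa)
  w_2 = 0.197623·1.1894 + 0.001855·10.4932 = 0.2545  (Pfizer)
  w_3 = 0.197623·-0.5381 + 0.001855·6.1220 = -0.0950  (Ford)
  w_4 = 0.197623·2.6478 + 0.001855·8.4215 = 0.5389  (Walmart)
Σw_i=1.0000  μᵀw=0.1540
σ²=wᵀΣw=λ₁·μ_p+λ₂ = 0.197623·0.154 + 0.001855 = 0.032289 ≈ 0.0323

Walmart (0.5389)


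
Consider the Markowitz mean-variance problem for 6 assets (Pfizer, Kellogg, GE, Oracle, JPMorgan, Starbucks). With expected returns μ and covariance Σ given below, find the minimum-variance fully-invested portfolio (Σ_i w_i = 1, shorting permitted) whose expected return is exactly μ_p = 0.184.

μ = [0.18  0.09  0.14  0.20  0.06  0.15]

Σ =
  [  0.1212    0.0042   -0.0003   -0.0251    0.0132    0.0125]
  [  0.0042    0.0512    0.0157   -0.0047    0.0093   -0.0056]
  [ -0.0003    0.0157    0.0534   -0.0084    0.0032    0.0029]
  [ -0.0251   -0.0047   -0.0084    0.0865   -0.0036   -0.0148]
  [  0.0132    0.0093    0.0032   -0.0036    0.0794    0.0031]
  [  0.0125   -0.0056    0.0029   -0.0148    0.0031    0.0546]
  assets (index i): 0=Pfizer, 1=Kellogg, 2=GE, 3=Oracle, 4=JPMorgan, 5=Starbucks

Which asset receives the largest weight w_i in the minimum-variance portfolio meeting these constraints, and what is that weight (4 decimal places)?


Oracle (0.3863)

u=Σ⁻¹μ = [1.8516  1.4840  2.5935  3.7631  0.2095  3.3460]
v=Σ⁻¹𝟙 = [8.7450  16.8916  15.3340  20.6875  8.6095  22.3498]
a=μᵀu=2.097017  b=𝟙ᵀu=13.247630  c=𝟙ᵀv=92.617320  D=ac−b²=18.720408
λ₁=(c·0.184−b)/D = (92.617320·0.184−13.247630)/18.720408 = 0.202664
λ₂=(a−b·0.184)/D = (2.097017−13.247630·0.184)/18.720408 = -0.018191
w* = 0.202664·u + -0.018191·v:
  w_0 = 0.202664·1.8516 + -0.018191·8.7450 = 0.2162  (Pfizer)
  w_1 = 0.202664·1.4840 + -0.018191·16.8916 = -0.0065  (Kellogg)
  w_2 = 0.202664·2.5935 + -0.018191·15.3340 = 0.2467  (GE)
  w_3 = 0.202664·3.7631 + -0.018191·20.6875 = 0.3863  (Oracle)
  w_4 = 0.202664·0.2095 + -0.018191·8.6095 = -0.1142  (JPMorgan)
  w_5 = 0.202664·3.3460 + -0.018191·22.3498 = 0.2715  (Starbucks)
Σw_i=1.0000  μᵀw=0.1840
σ²=wᵀΣw=λ₁·μ_p+λ₂ = 0.202664·0.184 + -0.018191 = 0.019099 ≈ 0.0191


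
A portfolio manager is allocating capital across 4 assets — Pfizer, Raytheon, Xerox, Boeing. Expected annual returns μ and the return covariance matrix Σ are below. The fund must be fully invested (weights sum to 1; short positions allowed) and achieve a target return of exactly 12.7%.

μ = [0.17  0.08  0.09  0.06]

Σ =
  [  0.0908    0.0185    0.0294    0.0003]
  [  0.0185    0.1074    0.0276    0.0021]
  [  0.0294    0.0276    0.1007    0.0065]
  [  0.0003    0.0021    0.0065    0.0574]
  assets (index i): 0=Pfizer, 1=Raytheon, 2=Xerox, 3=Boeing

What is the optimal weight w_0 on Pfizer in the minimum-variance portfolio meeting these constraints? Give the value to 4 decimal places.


p=Σ⁻¹μ = [1.7204  0.3711  0.2254  0.9972]
q=Σ⁻¹𝟙 = [8.1259  6.3683  4.7406  16.6093]
a=μᵀp=0.402268  b=𝟙ᵀp=3.314074  c=𝟙ᵀq=35.844049  D=ac−b²=3.435830
λ₁=(c·0.127−b)/D = (35.844049·0.127−3.314074)/3.435830 = 0.360355
λ₂=(a−b·0.127)/D = (0.402268−3.314074·0.127)/3.435830 = -0.005419
w* = 0.360355·p + -0.005419·q:
  w_0 = 0.360355·1.7204 + -0.005419·8.1259 = 0.5759  (Pfizer)
  w_1 = 0.360355·0.3711 + -0.005419·6.3683 = 0.0992  (Raytheon)
  w_2 = 0.360355·0.2254 + -0.005419·4.7406 = 0.0555  (Xerox)
  w_3 = 0.360355·0.9972 + -0.005419·16.6093 = 0.2693  (Boeing)
Σw_i=1.0000  μᵀw=0.1270
σ²=wᵀΣw=λ₁·μ_p+λ₂ = 0.360355·0.127 + -0.005419 = 0.040346 ≈ 0.0403

0.5759


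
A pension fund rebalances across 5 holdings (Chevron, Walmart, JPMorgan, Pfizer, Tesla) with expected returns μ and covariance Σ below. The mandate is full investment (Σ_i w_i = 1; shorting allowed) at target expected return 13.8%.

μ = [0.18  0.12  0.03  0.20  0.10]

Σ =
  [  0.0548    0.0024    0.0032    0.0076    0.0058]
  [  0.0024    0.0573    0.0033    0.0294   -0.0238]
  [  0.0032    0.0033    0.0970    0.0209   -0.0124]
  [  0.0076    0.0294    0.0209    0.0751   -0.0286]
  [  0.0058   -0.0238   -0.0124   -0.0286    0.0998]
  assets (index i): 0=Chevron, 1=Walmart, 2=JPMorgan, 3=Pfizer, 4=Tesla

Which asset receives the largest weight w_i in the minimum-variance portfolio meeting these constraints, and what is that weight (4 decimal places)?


Chevron (0.2452)

p=Σ⁻¹μ = [2.6662  1.4577  -0.1416  2.5933  1.9203]
q=Σ⁻¹𝟙 = [13.8485  19.2764  9.6290  8.3108  17.3902]
a=μᵀp=1.361287  b=𝟙ᵀp=8.495950  c=𝟙ᵀq=68.454967  D=ac−b²=21.005660
λ₁=(c·0.138−b)/D = (68.454967·0.138−8.495950)/21.005660 = 0.045266
λ₂=(a−b·0.138)/D = (1.361287−8.495950·0.138)/21.005660 = 0.008990
w* = 0.045266·p + 0.008990·q:
  w_0 = 0.045266·2.6662 + 0.008990·13.8485 = 0.2452  (Chevron)
  w_1 = 0.045266·1.4577 + 0.008990·19.2764 = 0.2393  (Walmart)
  w_2 = 0.045266·-0.1416 + 0.008990·9.6290 = 0.0802  (JPMorgan)
  w_3 = 0.045266·2.5933 + 0.008990·8.3108 = 0.1921  (Pfizer)
  w_4 = 0.045266·1.9203 + 0.008990·17.3902 = 0.2433  (Tesla)
Σw_i=1.0000  μᵀw=0.1380
σ²=wᵀΣw=λ₁·μ_p+λ₂ = 0.045266·0.138 + 0.008990 = 0.015237 ≈ 0.0152


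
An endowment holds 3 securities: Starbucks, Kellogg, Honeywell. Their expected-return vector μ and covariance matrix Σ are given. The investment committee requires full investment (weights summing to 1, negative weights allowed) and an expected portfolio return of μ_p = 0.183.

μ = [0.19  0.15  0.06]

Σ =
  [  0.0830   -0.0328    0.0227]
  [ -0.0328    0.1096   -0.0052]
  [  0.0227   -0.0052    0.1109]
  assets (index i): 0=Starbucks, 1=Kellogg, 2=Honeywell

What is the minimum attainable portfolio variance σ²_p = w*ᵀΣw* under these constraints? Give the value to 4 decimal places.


0.0356

x=Σ⁻¹μ = [3.2117  2.3294  -0.0071]
y=Σ⁻¹𝟙 = [15.8962  14.1863  6.4285]
a=μᵀx=0.959200  b=𝟙ᵀx=5.533942  c=𝟙ᵀy=36.511086  D=ac−b²=4.396911
λ₁=(c·0.183−b)/D = (36.511086·0.183−5.533942)/4.396911 = 0.260998
λ₂=(a−b·0.183)/D = (0.959200−5.533942·0.183)/4.396911 = -0.012170
w* = 0.260998·x + -0.012170·y:
  w_0 = 0.260998·3.2117 + -0.012170·15.8962 = 0.6448  (Starbucks)
  w_1 = 0.260998·2.3294 + -0.012170·14.1863 = 0.4353  (Kellogg)
  w_2 = 0.260998·-0.0071 + -0.012170·6.4285 = -0.0801  (Honeywell)
Σw_i=1.0000  μᵀw=0.1830
σ²=wᵀΣw=λ₁·μ_p+λ₂ = 0.260998·0.183 + -0.012170 = 0.035592 ≈ 0.0356


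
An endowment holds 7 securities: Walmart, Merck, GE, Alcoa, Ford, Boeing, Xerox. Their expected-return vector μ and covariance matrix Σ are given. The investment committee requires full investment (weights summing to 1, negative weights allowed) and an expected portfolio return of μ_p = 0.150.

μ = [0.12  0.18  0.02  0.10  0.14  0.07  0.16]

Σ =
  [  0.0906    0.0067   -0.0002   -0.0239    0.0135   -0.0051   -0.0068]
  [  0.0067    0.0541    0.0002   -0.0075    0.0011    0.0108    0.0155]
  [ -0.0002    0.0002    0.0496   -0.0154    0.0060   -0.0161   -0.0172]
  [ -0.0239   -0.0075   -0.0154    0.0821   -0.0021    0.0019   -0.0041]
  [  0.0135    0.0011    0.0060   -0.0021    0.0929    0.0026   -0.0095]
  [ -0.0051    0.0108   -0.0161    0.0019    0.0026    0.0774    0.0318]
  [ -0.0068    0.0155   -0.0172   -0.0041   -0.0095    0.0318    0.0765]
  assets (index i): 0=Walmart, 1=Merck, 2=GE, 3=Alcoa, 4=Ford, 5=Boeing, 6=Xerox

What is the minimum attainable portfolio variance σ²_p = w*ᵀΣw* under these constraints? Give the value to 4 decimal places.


0.0156

x=Σ⁻¹μ = [1.7476  2.7368  1.8150  2.4780  1.4128  -0.0997  2.4501]
y=Σ⁻¹𝟙 = [18.0860  12.0459  37.6073  26.4256  7.6813  11.9036  18.1164]
a=μᵀx=1.569258  b=𝟙ᵀx=12.540540  c=𝟙ᵀy=131.866117  D=ac−b²=49.666748
λ₁=(c·0.150−b)/D = (131.866117·0.150−12.540540)/49.666748 = 0.145759
λ₂=(a−b·0.150)/D = (1.569258−12.540540·0.150)/49.666748 = -0.006278
w* = 0.145759·x + -0.006278·y:
  w_0 = 0.145759·1.7476 + -0.006278·18.0860 = 0.1412  (Walmart)
  w_1 = 0.145759·2.7368 + -0.006278·12.0459 = 0.3233  (Merck)
  w_2 = 0.145759·1.8150 + -0.006278·37.6073 = 0.0284  (GE)
  w_3 = 0.145759·2.4780 + -0.006278·26.4256 = 0.1953  (Alcoa)
  w_4 = 0.145759·1.4128 + -0.006278·7.6813 = 0.1577  (Ford)
  w_5 = 0.145759·-0.0997 + -0.006278·11.9036 = -0.0893  (Boeing)
  w_6 = 0.145759·2.4501 + -0.006278·18.1164 = 0.2434  (Xerox)
Σw_i=1.0000  μᵀw=0.1500
σ²=wᵀΣw=λ₁·μ_p+λ₂ = 0.145759·0.150 + -0.006278 = 0.015586 ≈ 0.0156


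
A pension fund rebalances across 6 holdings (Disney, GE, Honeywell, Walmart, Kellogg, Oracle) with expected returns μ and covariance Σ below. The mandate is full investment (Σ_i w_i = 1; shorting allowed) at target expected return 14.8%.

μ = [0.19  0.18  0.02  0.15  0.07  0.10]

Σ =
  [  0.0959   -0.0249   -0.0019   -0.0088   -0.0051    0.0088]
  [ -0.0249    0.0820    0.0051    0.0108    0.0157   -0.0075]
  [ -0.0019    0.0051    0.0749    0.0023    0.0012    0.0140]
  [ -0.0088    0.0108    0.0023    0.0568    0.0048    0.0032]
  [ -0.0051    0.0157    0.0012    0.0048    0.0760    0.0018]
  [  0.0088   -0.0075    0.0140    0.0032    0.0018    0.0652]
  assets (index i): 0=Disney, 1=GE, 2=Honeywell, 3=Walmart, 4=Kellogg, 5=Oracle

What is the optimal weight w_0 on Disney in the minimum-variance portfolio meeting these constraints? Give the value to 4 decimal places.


g=Σ⁻¹μ = [2.8205  2.8018  -0.1921  2.4454  0.3473  1.3870]
h=Σ⁻¹𝟙 = [14.9432  13.2163  10.0157  15.4992  10.0174  11.6530]
a=μᵀg=1.566197  b=𝟙ᵀg=9.609852  c=𝟙ᵀh=75.344815  D=ac−b²=25.655545
λ₁=(c·0.148−b)/D = (75.344815·0.148−9.609852)/25.655545 = 0.060072
λ₂=(a−b·0.148)/D = (1.566197−9.609852·0.148)/25.655545 = 0.005610
w* = 0.060072·g + 0.005610·h:
  w_0 = 0.060072·2.8205 + 0.005610·14.9432 = 0.2533  (Disney)
  w_1 = 0.060072·2.8018 + 0.005610·13.2163 = 0.2425  (GE)
  w_2 = 0.060072·-0.1921 + 0.005610·10.0157 = 0.0447  (Honeywell)
  w_3 = 0.060072·2.4454 + 0.005610·15.4992 = 0.2339  (Walmart)
  w_4 = 0.060072·0.3473 + 0.005610·10.0174 = 0.0771  (Kellogg)
  w_5 = 0.060072·1.3870 + 0.005610·11.6530 = 0.1487  (Oracle)
Σw_i=1.0000  μᵀw=0.1480
σ²=wᵀΣw=λ₁·μ_p+λ₂ = 0.060072·0.148 + 0.005610 = 0.014501 ≈ 0.0145

0.2533


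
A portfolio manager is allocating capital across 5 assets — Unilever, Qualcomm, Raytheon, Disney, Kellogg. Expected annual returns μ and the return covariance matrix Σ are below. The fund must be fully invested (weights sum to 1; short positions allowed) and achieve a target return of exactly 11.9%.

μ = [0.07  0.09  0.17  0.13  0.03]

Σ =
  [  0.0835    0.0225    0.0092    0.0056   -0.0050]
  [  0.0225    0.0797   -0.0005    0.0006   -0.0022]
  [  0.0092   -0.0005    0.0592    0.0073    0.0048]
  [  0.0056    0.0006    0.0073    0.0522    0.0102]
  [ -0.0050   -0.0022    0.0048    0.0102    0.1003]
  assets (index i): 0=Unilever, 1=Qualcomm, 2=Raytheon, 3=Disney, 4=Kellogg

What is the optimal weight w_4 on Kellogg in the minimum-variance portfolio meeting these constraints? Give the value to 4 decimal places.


g=Σ⁻¹μ = [0.1140  1.0973  2.6046  2.1032  -0.0097]
h=Σ⁻¹𝟙 = [7.1229  10.7415  13.3736  14.7539  8.4204]
a=μᵀg=0.822649  b=𝟙ᵀg=5.909465  c=𝟙ᵀh=54.412204  D=ac−b²=9.840353
λ₁=(c·0.119−b)/D = (54.412204·0.119−5.909465)/9.840353 = 0.057476
λ₂=(a−b·0.119)/D = (0.822649−5.909465·0.119)/9.840353 = 0.012136
w* = 0.057476·g + 0.012136·h:
  w_0 = 0.057476·0.1140 + 0.012136·7.1229 = 0.0930  (Unilever)
  w_1 = 0.057476·1.0973 + 0.012136·10.7415 = 0.1934  (Qualcomm)
  w_2 = 0.057476·2.6046 + 0.012136·13.3736 = 0.3120  (Raytheon)
  w_3 = 0.057476·2.1032 + 0.012136·14.7539 = 0.2999  (Disney)
  w_4 = 0.057476·-0.0097 + 0.012136·8.4204 = 0.1016  (Kellogg)
Σw_i=1.0000  μᵀw=0.1190
σ²=wᵀΣw=λ₁·μ_p+λ₂ = 0.057476·0.119 + 0.012136 = 0.018976 ≈ 0.0190

0.1016


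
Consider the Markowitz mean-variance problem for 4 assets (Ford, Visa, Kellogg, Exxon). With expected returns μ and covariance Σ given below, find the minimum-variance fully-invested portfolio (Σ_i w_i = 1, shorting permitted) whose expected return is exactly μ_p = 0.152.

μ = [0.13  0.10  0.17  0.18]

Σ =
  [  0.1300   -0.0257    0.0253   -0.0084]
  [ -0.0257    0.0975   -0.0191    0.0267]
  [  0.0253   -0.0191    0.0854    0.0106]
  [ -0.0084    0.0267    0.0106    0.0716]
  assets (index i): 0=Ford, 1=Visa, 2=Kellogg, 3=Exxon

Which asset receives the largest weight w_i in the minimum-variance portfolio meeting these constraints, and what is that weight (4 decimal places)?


Exxon (0.3289)

u=Σ⁻¹μ = [1.0134  1.0809  1.6864  1.9801]
v=Σ⁻¹𝟙 = [8.5742  12.2197  10.8082  8.8155]
a=μᵀu=0.882941  b=𝟙ᵀu=5.760811  c=𝟙ᵀv=40.417666  D=ac−b²=2.499466
λ₁=(c·0.152−b)/D = (40.417666·0.152−5.760811)/2.499466 = 0.153103
λ₂=(a−b·0.152)/D = (0.882941−5.760811·0.152)/2.499466 = 0.002920
w* = 0.153103·u + 0.002920·v:
  w_0 = 0.153103·1.0134 + 0.002920·8.5742 = 0.1802  (Ford)
  w_1 = 0.153103·1.0809 + 0.002920·12.2197 = 0.2012  (Visa)
  w_2 = 0.153103·1.6864 + 0.002920·10.8082 = 0.2897  (Kellogg)
  w_3 = 0.153103·1.9801 + 0.002920·8.8155 = 0.3289  (Exxon)
Σw_i=1.0000  μᵀw=0.1520
σ²=wᵀΣw=λ₁·μ_p+λ₂ = 0.153103·0.152 + 0.002920 = 0.026191 ≈ 0.0262


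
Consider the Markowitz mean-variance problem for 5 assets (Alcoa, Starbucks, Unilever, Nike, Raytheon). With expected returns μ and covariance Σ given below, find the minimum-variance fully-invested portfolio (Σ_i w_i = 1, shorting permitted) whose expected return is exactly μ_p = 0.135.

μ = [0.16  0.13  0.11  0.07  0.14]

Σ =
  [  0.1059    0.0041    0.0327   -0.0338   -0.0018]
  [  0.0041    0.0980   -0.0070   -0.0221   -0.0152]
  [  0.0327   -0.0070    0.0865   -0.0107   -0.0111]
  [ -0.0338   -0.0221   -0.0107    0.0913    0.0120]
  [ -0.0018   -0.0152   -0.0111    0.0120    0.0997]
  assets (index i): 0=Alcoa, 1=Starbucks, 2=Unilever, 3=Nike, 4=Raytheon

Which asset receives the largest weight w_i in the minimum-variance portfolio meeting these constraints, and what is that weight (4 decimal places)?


Alcoa (0.2977)

g=Σ⁻¹μ = [1.6480  2.0083  1.2461  1.7904  1.6634]
h=Σ⁻¹𝟙 = [11.2010  16.7788  12.5695  19.0708  11.8944]
a=μᵀg=1.020041  b=𝟙ᵀg=8.356229  c=𝟙ᵀh=71.514576  D=ac−b²=3.121218
λ₁=(c·0.135−b)/D = (71.514576·0.135−8.356229)/3.121218 = 0.415940
λ₂=(a−b·0.135)/D = (1.020041−8.356229·0.135)/3.121218 = -0.034618
w* = 0.415940·g + -0.034618·h:
  w_0 = 0.415940·1.6480 + -0.034618·11.2010 = 0.2977  (Alcoa)
  w_1 = 0.415940·2.0083 + -0.034618·16.7788 = 0.2545  (Starbucks)
  w_2 = 0.415940·1.2461 + -0.034618·12.5695 = 0.0832  (Unilever)
  w_3 = 0.415940·1.7904 + -0.034618·19.0708 = 0.0845  (Nike)
  w_4 = 0.415940·1.6634 + -0.034618·11.8944 = 0.2801  (Raytheon)
Σw_i=1.0000  μᵀw=0.1350
σ²=wᵀΣw=λ₁·μ_p+λ₂ = 0.415940·0.135 + -0.034618 = 0.021534 ≈ 0.0215


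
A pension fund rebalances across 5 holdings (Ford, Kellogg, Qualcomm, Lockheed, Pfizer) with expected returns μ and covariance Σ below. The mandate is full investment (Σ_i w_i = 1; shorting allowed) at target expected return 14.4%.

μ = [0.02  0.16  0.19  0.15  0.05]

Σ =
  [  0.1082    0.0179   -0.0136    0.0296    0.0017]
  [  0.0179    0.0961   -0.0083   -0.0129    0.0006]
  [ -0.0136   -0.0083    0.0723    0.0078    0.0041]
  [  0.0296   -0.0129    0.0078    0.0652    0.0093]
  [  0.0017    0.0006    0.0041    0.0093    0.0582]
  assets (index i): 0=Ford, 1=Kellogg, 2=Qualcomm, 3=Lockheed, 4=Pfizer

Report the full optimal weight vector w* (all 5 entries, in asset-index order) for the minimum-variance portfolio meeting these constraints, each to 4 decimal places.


0.0270  0.2553  0.2849  0.2684  0.1644

g=Σ⁻¹μ = [-0.6471  2.3639  2.4691  2.7320  0.2431]
h=Σ⁻¹𝟙 = [5.7014  12.0196  14.2545  11.4159  14.0633]
a=μᵀg=1.256372  b=𝟙ᵀg=7.161068  c=𝟙ᵀh=57.454700  D=ac−b²=20.903595
λ₁=(c·0.144−b)/D = (57.454700·0.144−7.161068)/20.903595 = 0.053216
λ₂=(a−b·0.144)/D = (1.256372−7.161068·0.144)/20.903595 = 0.010772
w* = 0.053216·g + 0.010772·h:
  w_0 = 0.053216·-0.6471 + 0.010772·5.7014 = 0.0270  (Ford)
  w_1 = 0.053216·2.3639 + 0.010772·12.0196 = 0.2553  (Kellogg)
  w_2 = 0.053216·2.4691 + 0.010772·14.2545 = 0.2849  (Qualcomm)
  w_3 = 0.053216·2.7320 + 0.010772·11.4159 = 0.2684  (Lockheed)
  w_4 = 0.053216·0.2431 + 0.010772·14.0633 = 0.1644  (Pfizer)
Σw_i=1.0000  μᵀw=0.1440
σ²=wᵀΣw=λ₁·μ_p+λ₂ = 0.053216·0.144 + 0.010772 = 0.018435 ≈ 0.0184


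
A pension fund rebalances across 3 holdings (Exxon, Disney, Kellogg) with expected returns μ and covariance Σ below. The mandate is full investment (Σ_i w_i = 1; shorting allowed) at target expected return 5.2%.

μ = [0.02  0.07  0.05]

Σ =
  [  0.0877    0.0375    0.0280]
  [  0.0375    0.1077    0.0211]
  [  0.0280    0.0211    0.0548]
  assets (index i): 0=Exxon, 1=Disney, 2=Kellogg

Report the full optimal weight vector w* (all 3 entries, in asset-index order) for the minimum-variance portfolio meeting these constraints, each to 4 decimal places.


0.1130  0.2694  0.6176

p=Σ⁻¹μ = [-0.2894  0.5873  0.8341]
q=Σ⁻¹𝟙 = [4.8931  4.8629  13.8757]
a=μᵀp=0.077030  b=𝟙ᵀp=1.132047  c=𝟙ᵀq=23.631638  D=ac−b²=0.538814
λ₁=(c·0.052−b)/D = (23.631638·0.052−1.132047)/0.538814 = 0.179650
λ₂=(a−b·0.052)/D = (0.077030−1.132047·0.052)/0.538814 = 0.033710
w* = 0.179650·p + 0.033710·q:
  w_0 = 0.179650·-0.2894 + 0.033710·4.8931 = 0.1130  (Exxon)
  w_1 = 0.179650·0.5873 + 0.033710·4.8629 = 0.2694  (Disney)
  w_2 = 0.179650·0.8341 + 0.033710·13.8757 = 0.6176  (Kellogg)
Σw_i=1.0000  μᵀw=0.0520
σ²=wᵀΣw=λ₁·μ_p+λ₂ = 0.179650·0.052 + 0.033710 = 0.043052 ≈ 0.0431


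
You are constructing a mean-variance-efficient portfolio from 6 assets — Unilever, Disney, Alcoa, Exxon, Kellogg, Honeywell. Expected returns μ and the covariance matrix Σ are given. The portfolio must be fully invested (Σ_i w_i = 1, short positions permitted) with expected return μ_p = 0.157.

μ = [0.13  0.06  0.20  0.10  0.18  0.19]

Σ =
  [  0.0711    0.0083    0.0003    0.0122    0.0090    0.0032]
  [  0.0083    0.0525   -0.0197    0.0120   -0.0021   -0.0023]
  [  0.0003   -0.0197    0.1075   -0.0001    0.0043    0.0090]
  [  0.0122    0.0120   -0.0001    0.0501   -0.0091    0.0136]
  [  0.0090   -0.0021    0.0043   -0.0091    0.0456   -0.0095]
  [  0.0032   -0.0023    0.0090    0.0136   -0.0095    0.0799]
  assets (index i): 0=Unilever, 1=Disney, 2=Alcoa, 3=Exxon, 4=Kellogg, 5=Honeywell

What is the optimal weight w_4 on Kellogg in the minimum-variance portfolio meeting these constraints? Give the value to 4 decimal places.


0.3607

g=Σ⁻¹μ = [0.6677  1.6244  1.7689  1.6060  4.5581  2.4673]
h=Σ⁻¹𝟙 = [5.1067  20.4440  10.9705  15.3313  26.4294  12.1967]
a=μᵀg=1.987896  b=𝟙ᵀg=12.692431  c=𝟙ᵀh=90.478773  D=ac−b²=18.764628
λ₁=(c·0.157−b)/D = (90.478773·0.157−12.692431)/18.764628 = 0.080616
λ₂=(a−b·0.157)/D = (1.987896−12.692431·0.157)/18.764628 = -0.000257
w* = 0.080616·g + -0.000257·h:
  w_0 = 0.080616·0.6677 + -0.000257·5.1067 = 0.0525  (Unilever)
  w_1 = 0.080616·1.6244 + -0.000257·20.4440 = 0.1257  (Disney)
  w_2 = 0.080616·1.7689 + -0.000257·10.9705 = 0.1398  (Alcoa)
  w_3 = 0.080616·1.6060 + -0.000257·15.3313 = 0.1255  (Exxon)
  w_4 = 0.080616·4.5581 + -0.000257·26.4294 = 0.3607  (Kellogg)
  w_5 = 0.080616·2.4673 + -0.000257·12.1967 = 0.1958  (Honeywell)
Σw_i=1.0000  μᵀw=0.1570
σ²=wᵀΣw=λ₁·μ_p+λ₂ = 0.080616·0.157 + -0.000257 = 0.012400 ≈ 0.0124


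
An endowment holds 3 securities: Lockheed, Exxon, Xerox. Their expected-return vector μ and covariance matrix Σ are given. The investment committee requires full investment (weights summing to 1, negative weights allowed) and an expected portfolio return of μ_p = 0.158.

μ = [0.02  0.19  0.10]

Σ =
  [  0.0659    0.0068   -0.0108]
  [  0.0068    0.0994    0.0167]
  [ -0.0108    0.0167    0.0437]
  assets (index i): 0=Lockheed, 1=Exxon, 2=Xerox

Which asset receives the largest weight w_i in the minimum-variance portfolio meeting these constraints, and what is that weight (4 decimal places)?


Exxon (0.6053)

p=Σ⁻¹μ = [0.4340  1.5808  1.7915]
q=Σ⁻¹𝟙 = [18.9606  4.4149  25.8821]
a=μᵀp=0.488179  b=𝟙ᵀp=3.806243  c=𝟙ᵀq=49.257561  D=ac−b²=9.559004
λ₁=(c·0.158−b)/D = (49.257561·0.158−3.806243)/9.559004 = 0.415990
λ₂=(a−b·0.158)/D = (0.488179−3.806243·0.158)/9.559004 = -0.011843
w* = 0.415990·p + -0.011843·q:
  w_0 = 0.415990·0.4340 + -0.011843·18.9606 = -0.0440  (Lockheed)
  w_1 = 0.415990·1.5808 + -0.011843·4.4149 = 0.6053  (Exxon)
  w_2 = 0.415990·1.7915 + -0.011843·25.8821 = 0.4387  (Xerox)
Σw_i=1.0000  μᵀw=0.1580
σ²=wᵀΣw=λ₁·μ_p+λ₂ = 0.415990·0.158 + -0.011843 = 0.053883 ≈ 0.0539


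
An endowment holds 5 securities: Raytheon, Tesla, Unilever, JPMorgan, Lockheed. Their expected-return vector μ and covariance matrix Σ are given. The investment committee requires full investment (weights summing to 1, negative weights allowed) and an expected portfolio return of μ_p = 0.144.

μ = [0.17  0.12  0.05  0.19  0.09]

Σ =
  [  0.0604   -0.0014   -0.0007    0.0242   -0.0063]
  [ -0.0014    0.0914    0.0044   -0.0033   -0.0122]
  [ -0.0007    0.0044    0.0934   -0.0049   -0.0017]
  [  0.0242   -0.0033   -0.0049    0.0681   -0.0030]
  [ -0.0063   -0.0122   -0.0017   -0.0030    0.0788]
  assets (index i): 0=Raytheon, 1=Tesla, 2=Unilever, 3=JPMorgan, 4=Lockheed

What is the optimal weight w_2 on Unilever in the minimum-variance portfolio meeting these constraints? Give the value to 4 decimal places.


0.0560

u=Σ⁻¹μ = [2.1409  1.6179  0.6222  2.2256  1.6619]
v=Σ⁻¹𝟙 = [13.9519  13.2585  11.1120  11.8975  16.5512]
a=μᵀu=1.161656  b=𝟙ᵀu=8.268571  c=𝟙ᵀv=66.771085  D=ac−b²=9.195788
λ₁=(c·0.144−b)/D = (66.771085·0.144−8.268571)/9.195788 = 0.146422
λ₂=(a−b·0.144)/D = (1.161656−8.268571·0.144)/9.195788 = -0.003156
w* = 0.146422·u + -0.003156·v:
  w_0 = 0.146422·2.1409 + -0.003156·13.9519 = 0.2695  (Raytheon)
  w_1 = 0.146422·1.6179 + -0.003156·13.2585 = 0.1951  (Tesla)
  w_2 = 0.146422·0.6222 + -0.003156·11.1120 = 0.0560  (Unilever)
  w_3 = 0.146422·2.2256 + -0.003156·11.8975 = 0.2883  (JPMorgan)
  w_4 = 0.146422·1.6619 + -0.003156·16.5512 = 0.1911  (Lockheed)
Σw_i=1.0000  μᵀw=0.1440
σ²=wᵀΣw=λ₁·μ_p+λ₂ = 0.146422·0.144 + -0.003156 = 0.017929 ≈ 0.0179


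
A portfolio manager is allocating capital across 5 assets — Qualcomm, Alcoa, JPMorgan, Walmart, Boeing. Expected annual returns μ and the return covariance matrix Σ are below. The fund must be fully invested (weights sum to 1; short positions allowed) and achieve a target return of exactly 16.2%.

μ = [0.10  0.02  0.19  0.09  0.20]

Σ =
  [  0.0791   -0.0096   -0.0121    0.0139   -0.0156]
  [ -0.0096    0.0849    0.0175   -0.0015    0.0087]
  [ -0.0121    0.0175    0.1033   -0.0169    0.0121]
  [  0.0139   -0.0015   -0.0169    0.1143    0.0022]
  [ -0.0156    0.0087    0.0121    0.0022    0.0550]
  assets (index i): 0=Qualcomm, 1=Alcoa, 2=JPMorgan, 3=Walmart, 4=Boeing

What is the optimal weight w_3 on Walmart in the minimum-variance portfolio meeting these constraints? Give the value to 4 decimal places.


0.0922

x=Σ⁻¹μ = [2.1424  -0.2768  1.8017  0.7153  3.8628]
y=Σ⁻¹𝟙 = [17.7052  10.0732  9.0444  7.6935  19.3127]
a=μᵀx=1.387959  b=𝟙ᵀx=8.245386  c=𝟙ᵀy=63.829023  D=ac−b²=20.605665
λ₁=(c·0.162−b)/D = (63.829023·0.162−8.245386)/20.605665 = 0.101667
λ₂=(a−b·0.162)/D = (1.387959−8.245386·0.162)/20.605665 = 0.002534
w* = 0.101667·x + 0.002534·y:
  w_0 = 0.101667·2.1424 + 0.002534·17.7052 = 0.2627  (Qualcomm)
  w_1 = 0.101667·-0.2768 + 0.002534·10.0732 = -0.0026  (Alcoa)
  w_2 = 0.101667·1.8017 + 0.002534·9.0444 = 0.2061  (JPMorgan)
  w_3 = 0.101667·0.7153 + 0.002534·7.6935 = 0.0922  (Walmart)
  w_4 = 0.101667·3.8628 + 0.002534·19.3127 = 0.4417  (Boeing)
Σw_i=1.0000  μᵀw=0.1620
σ²=wᵀΣw=λ₁·μ_p+λ₂ = 0.101667·0.162 + 0.002534 = 0.019004 ≈ 0.0190


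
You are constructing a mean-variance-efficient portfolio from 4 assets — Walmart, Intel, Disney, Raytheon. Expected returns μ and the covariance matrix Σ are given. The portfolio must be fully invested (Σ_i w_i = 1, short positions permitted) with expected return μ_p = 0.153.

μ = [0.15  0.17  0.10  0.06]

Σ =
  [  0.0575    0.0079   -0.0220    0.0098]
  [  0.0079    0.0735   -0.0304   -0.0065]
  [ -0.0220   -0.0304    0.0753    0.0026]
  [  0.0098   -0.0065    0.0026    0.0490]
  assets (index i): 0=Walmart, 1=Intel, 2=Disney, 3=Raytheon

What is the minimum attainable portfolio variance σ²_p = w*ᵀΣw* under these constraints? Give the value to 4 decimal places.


g=Σ⁻¹μ = [3.4086  3.5633  3.7343  0.8173]
h=Σ⁻¹𝟙 = [22.1115  24.8599  29.1644  17.7361]
a=μᵀg=1.539522  b=𝟙ᵀg=11.523508  c=𝟙ᵀh=93.871869  D=ac−b²=11.726536
λ₁=(c·0.153−b)/D = (93.871869·0.153−11.523508)/11.726536 = 0.242091
λ₂=(a−b·0.153)/D = (1.539522−11.523508·0.153)/11.726536 = -0.019066
w* = 0.242091·g + -0.019066·h:
  w_0 = 0.242091·3.4086 + -0.019066·22.1115 = 0.4036  (Walmart)
  w_1 = 0.242091·3.5633 + -0.019066·24.8599 = 0.3887  (Intel)
  w_2 = 0.242091·3.7343 + -0.019066·29.1644 = 0.3480  (Disney)
  w_3 = 0.242091·0.8173 + -0.019066·17.7361 = -0.1403  (Raytheon)
Σw_i=1.0000  μᵀw=0.1530
σ²=wᵀΣw=λ₁·μ_p+λ₂ = 0.242091·0.153 + -0.019066 = 0.017974 ≈ 0.0180

0.0180


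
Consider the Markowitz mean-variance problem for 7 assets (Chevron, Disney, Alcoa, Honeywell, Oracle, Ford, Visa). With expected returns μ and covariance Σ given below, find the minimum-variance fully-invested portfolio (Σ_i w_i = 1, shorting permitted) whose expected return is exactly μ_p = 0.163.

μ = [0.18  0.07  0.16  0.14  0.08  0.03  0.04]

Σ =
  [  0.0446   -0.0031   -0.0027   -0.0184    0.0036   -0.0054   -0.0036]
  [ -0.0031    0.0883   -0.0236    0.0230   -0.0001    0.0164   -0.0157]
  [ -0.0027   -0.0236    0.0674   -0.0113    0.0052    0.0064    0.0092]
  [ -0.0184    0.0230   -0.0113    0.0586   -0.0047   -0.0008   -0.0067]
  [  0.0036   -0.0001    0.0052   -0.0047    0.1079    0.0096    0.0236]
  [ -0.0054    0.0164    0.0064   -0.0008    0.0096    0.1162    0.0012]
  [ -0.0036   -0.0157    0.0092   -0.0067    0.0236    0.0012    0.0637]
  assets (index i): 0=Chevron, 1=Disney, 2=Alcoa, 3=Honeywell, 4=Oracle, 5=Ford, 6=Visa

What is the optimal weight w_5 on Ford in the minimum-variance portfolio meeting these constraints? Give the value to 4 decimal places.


x=Σ⁻¹μ = [6.4286  0.8354  3.5539  4.9170  0.3129  0.2401  1.0806]
y=Σ⁻¹𝟙 = [39.8985  12.7232  22.5470  31.5714  3.2671  7.1654  19.8082]
a=μᵀx=2.548087  b=𝟙ᵀx=17.368518  c=𝟙ᵀy=136.980684  D=ac−b²=47.373226
λ₁=(c·0.163−b)/D = (136.980684·0.163−17.368518)/47.373226 = 0.104686
λ₂=(a−b·0.163)/D = (2.548087−17.368518·0.163)/47.373226 = -0.005973
w* = 0.104686·x + -0.005973·y:
  w_0 = 0.104686·6.4286 + -0.005973·39.8985 = 0.4347  (Chevron)
  w_1 = 0.104686·0.8354 + -0.005973·12.7232 = 0.0115  (Disney)
  w_2 = 0.104686·3.5539 + -0.005973·22.5470 = 0.2374  (Alcoa)
  w_3 = 0.104686·4.9170 + -0.005973·31.5714 = 0.3261  (Honeywell)
  w_4 = 0.104686·0.3129 + -0.005973·3.2671 = 0.0132  (Oracle)
  w_5 = 0.104686·0.2401 + -0.005973·7.1654 = -0.0177  (Ford)
  w_6 = 0.104686·1.0806 + -0.005973·19.8082 = -0.0052  (Visa)
Σw_i=1.0000  μᵀw=0.1630
σ²=wᵀΣw=λ₁·μ_p+λ₂ = 0.104686·0.163 + -0.005973 = 0.011090 ≈ 0.0111

-0.0177


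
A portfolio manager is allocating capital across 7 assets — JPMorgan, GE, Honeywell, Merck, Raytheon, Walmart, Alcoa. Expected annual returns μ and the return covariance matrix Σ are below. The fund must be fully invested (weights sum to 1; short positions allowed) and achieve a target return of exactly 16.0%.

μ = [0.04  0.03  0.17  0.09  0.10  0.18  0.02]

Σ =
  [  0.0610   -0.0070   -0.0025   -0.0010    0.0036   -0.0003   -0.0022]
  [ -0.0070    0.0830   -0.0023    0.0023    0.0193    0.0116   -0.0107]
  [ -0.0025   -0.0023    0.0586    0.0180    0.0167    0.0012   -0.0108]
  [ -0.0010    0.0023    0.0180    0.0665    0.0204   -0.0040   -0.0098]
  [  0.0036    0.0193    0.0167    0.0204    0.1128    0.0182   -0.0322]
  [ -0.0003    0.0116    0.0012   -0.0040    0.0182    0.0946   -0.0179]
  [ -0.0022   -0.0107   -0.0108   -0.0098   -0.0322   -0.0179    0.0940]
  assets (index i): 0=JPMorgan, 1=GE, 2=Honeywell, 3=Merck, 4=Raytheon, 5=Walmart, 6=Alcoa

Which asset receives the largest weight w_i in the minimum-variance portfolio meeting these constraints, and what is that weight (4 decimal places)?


Honeywell (0.5032)

x=Σ⁻¹μ = [0.8544  0.2942  2.7981  0.8147  0.2453  2.0377  1.1447]
y=Σ⁻¹𝟙 = [19.3119  13.5090  16.5780  12.5114  4.9290  12.0981  19.8293]
a=μᵀx=1.006222  b=𝟙ᵀx=8.189168  c=𝟙ᵀy=98.766629  D=ac−b²=32.318694
λ₁=(c·0.160−b)/D = (98.766629·0.160−8.189168)/32.318694 = 0.235576
λ₂=(a−b·0.160)/D = (1.006222−8.189168·0.160)/32.318694 = -0.009408
w* = 0.235576·x + -0.009408·y:
  w_0 = 0.235576·0.8544 + -0.009408·19.3119 = 0.0196  (JPMorgan)
  w_1 = 0.235576·0.2942 + -0.009408·13.5090 = -0.0578  (GE)
  w_2 = 0.235576·2.7981 + -0.009408·16.5780 = 0.5032  (Honeywell)
  w_3 = 0.235576·0.8147 + -0.009408·12.5114 = 0.0742  (Merck)
  w_4 = 0.235576·0.2453 + -0.009408·4.9290 = 0.0114  (Raytheon)
  w_5 = 0.235576·2.0377 + -0.009408·12.0981 = 0.3662  (Walmart)
  w_6 = 0.235576·1.1447 + -0.009408·19.8293 = 0.0831  (Alcoa)
Σw_i=1.0000  μᵀw=0.1600
σ²=wᵀΣw=λ₁·μ_p+λ₂ = 0.235576·0.160 + -0.009408 = 0.028284 ≈ 0.0283


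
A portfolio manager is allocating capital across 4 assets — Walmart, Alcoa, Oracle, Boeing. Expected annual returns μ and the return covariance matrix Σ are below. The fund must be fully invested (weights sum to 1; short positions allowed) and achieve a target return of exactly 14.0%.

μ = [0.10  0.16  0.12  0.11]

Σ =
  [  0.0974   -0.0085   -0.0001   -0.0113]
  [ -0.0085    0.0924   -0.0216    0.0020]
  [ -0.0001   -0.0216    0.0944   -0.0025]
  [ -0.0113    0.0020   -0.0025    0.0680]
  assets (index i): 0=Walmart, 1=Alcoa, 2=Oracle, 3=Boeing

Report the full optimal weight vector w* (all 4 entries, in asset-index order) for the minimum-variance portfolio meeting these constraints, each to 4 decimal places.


0.0553  0.5543  0.2840  0.1064

g=Σ⁻¹μ = [1.4408  2.2535  1.8376  1.8584]
h=Σ⁻¹𝟙 = [13.5775  15.0951  14.5132  17.0517]
a=μᵀg=0.929567  b=𝟙ᵀg=7.390234  c=𝟙ᵀh=60.237465  D=ac−b²=1.379195
λ₁=(c·0.140−b)/D = (60.237465·0.140−7.390234)/1.379195 = 0.756246
λ₂=(a−b·0.140)/D = (0.929567−7.390234·0.140)/1.379195 = -0.076179
w* = 0.756246·g + -0.076179·h:
  w_0 = 0.756246·1.4408 + -0.076179·13.5775 = 0.0553  (Walmart)
  w_1 = 0.756246·2.2535 + -0.076179·15.0951 = 0.5543  (Alcoa)
  w_2 = 0.756246·1.8376 + -0.076179·14.5132 = 0.2840  (Oracle)
  w_3 = 0.756246·1.8584 + -0.076179·17.0517 = 0.1064  (Boeing)
Σw_i=1.0000  μᵀw=0.1400
σ²=wᵀΣw=λ₁·μ_p+λ₂ = 0.756246·0.140 + -0.076179 = 0.029695 ≈ 0.0297


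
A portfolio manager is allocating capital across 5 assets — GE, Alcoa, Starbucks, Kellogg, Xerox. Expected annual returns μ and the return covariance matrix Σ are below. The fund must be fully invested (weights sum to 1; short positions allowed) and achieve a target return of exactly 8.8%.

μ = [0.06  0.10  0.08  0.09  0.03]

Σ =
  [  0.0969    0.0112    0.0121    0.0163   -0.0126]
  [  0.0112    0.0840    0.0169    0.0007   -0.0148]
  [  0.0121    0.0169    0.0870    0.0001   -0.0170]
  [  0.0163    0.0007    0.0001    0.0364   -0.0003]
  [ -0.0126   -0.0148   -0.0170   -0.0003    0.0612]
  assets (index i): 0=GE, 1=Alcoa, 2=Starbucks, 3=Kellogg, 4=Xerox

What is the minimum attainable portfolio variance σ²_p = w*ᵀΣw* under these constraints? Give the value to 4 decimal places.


x=Σ⁻¹μ = [0.1060  1.1640  0.8811  2.4089  1.0501]
y=Σ⁻¹𝟙 = [6.2912  12.5582  12.9155  24.5793  24.3802]
a=μᵀx=0.441553  b=𝟙ᵀx=5.610071  c=𝟙ᵀy=80.724353  D=ac−b²=4.171187
λ₁=(c·0.088−b)/D = (80.724353·0.088−5.610071)/4.171187 = 0.358093
λ₂=(a−b·0.088)/D = (0.441553−5.610071·0.088)/4.171187 = -0.012498
w* = 0.358093·x + -0.012498·y:
  w_0 = 0.358093·0.1060 + -0.012498·6.2912 = -0.0407  (GE)
  w_1 = 0.358093·1.1640 + -0.012498·12.5582 = 0.2599  (Alcoa)
  w_2 = 0.358093·0.8811 + -0.012498·12.9155 = 0.1541  (Starbucks)
  w_3 = 0.358093·2.4089 + -0.012498·24.5793 = 0.5554  (Kellogg)
  w_4 = 0.358093·1.0501 + -0.012498·24.3802 = 0.0713  (Xerox)
Σw_i=1.0000  μᵀw=0.0880
σ²=wᵀΣw=λ₁·μ_p+λ₂ = 0.358093·0.088 + -0.012498 = 0.019014 ≈ 0.0190

0.0190


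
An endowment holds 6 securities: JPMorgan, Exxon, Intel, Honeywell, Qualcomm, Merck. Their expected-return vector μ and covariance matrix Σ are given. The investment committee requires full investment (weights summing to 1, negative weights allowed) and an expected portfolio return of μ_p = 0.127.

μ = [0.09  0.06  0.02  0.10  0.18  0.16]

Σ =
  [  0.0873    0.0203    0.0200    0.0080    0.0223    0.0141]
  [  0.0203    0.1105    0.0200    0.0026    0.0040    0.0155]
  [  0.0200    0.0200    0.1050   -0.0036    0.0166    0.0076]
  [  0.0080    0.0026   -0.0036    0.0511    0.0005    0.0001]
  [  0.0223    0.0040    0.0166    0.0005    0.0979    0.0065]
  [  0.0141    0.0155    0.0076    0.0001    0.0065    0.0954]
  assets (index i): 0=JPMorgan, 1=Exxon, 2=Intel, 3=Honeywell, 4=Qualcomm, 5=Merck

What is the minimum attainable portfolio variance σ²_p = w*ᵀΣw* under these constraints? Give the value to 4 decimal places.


0.0221

g=Σ⁻¹μ = [0.1686  0.2299  -0.2014  1.8849  1.7149  1.5121]
h=Σ⁻¹𝟙 = [3.7572  5.3061  6.7065  19.0959  7.3755  8.0080]
a=μᵀg=0.764058  b=𝟙ᵀg=5.309100  c=𝟙ᵀh=50.249201  D=ac−b²=10.206765
λ₁=(c·0.127−b)/D = (50.249201·0.127−5.309100)/10.206765 = 0.105082
λ₂=(a−b·0.127)/D = (0.764058−5.309100·0.127)/10.206765 = 0.008798
w* = 0.105082·g + 0.008798·h:
  w_0 = 0.105082·0.1686 + 0.008798·3.7572 = 0.0508  (JPMorgan)
  w_1 = 0.105082·0.2299 + 0.008798·5.3061 = 0.0708  (Exxon)
  w_2 = 0.105082·-0.2014 + 0.008798·6.7065 = 0.0378  (Intel)
  w_3 = 0.105082·1.8849 + 0.008798·19.0959 = 0.3661  (Honeywell)
  w_4 = 0.105082·1.7149 + 0.008798·7.3755 = 0.2451  (Qualcomm)
  w_5 = 0.105082·1.5121 + 0.008798·8.0080 = 0.2294  (Merck)
Σw_i=1.0000  μᵀw=0.1270
σ²=wᵀΣw=λ₁·μ_p+λ₂ = 0.105082·0.127 + 0.008798 = 0.022144 ≈ 0.0221


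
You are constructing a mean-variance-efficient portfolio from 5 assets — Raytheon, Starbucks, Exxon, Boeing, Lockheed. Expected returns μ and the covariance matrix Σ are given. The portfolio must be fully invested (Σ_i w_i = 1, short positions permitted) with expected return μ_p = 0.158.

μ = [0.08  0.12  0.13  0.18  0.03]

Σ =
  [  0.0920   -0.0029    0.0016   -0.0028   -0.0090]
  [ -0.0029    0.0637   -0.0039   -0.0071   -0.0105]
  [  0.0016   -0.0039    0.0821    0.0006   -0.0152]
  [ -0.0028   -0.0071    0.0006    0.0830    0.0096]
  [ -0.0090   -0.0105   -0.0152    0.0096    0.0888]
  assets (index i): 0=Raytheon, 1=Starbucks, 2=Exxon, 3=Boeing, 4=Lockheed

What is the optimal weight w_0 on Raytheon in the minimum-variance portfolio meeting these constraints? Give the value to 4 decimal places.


0.0568

p=Σ⁻¹μ = [1.0626  2.4308  1.8081  2.3077  0.7930]
q=Σ⁻¹𝟙 = [13.2574  21.3706  15.9067  12.2972  16.5252]
a=μᵀp=1.050933  b=𝟙ᵀp=8.402182  c=𝟙ᵀq=79.357063  D=ac−b²=12.802290
λ₁=(c·0.158−b)/D = (79.357063·0.158−8.402182)/12.802290 = 0.323085
λ₂=(a−b·0.158)/D = (1.050933−8.402182·0.158)/12.802290 = -0.021606
w* = 0.323085·p + -0.021606·q:
  w_0 = 0.323085·1.0626 + -0.021606·13.2574 = 0.0568  (Raytheon)
  w_1 = 0.323085·2.4308 + -0.021606·21.3706 = 0.3236  (Starbucks)
  w_2 = 0.323085·1.8081 + -0.021606·15.9067 = 0.2405  (Exxon)
  w_3 = 0.323085·2.3077 + -0.021606·12.2972 = 0.4799  (Boeing)
  w_4 = 0.323085·0.7930 + -0.021606·16.5252 = -0.1008  (Lockheed)
Σw_i=1.0000  μᵀw=0.1580
σ²=wᵀΣw=λ₁·μ_p+λ₂ = 0.323085·0.158 + -0.021606 = 0.029441 ≈ 0.0294


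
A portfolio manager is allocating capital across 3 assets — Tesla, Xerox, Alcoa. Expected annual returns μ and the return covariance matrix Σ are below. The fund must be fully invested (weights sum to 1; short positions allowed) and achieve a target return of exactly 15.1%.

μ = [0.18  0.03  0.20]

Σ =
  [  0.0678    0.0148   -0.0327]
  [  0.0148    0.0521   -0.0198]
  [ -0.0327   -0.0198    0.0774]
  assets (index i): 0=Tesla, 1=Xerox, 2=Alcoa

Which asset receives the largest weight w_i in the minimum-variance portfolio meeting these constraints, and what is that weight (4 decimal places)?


Alcoa (0.4026)

g=Σ⁻¹μ = [4.7716  1.0728  4.8743]
h=Σ⁻¹𝟙 = [23.5511  23.4776  28.8757]
a=μᵀg=1.865929  b=𝟙ᵀg=10.718668  c=𝟙ᵀh=75.904396  D=ac−b²=26.742357
λ₁=(c·0.151−b)/D = (75.904396·0.151−10.718668)/26.742357 = 0.027780
λ₂=(a−b·0.151)/D = (1.865929−10.718668·0.151)/26.742357 = 0.009252
w* = 0.027780·g + 0.009252·h:
  w_0 = 0.027780·4.7716 + 0.009252·23.5511 = 0.3504  (Tesla)
  w_1 = 0.027780·1.0728 + 0.009252·23.4776 = 0.2470  (Xerox)
  w_2 = 0.027780·4.8743 + 0.009252·28.8757 = 0.4026  (Alcoa)
Σw_i=1.0000  μᵀw=0.1510
σ²=wᵀΣw=λ₁·μ_p+λ₂ = 0.027780·0.151 + 0.009252 = 0.013446 ≈ 0.0134
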